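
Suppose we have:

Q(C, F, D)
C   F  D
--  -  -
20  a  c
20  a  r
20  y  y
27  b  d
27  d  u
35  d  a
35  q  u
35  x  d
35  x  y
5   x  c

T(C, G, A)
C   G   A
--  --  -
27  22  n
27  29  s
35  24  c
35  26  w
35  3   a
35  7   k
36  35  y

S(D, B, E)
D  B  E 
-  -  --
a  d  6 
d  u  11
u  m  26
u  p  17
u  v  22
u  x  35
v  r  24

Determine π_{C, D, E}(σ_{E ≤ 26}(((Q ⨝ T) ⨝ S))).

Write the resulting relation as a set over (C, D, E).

Q ⋈ T (natural join on C): {(27, b, d, 22, n), (27, b, d, 29, s), (27, d, u, 22, n), (27, d, u, 29, s), (35, d, a, 24, c), (35, d, a, 26, w), (35, d, a, 3, a), (35, d, a, 7, k), (35, q, u, 24, c), (35, q, u, 26, w), (35, q, u, 3, a), (35, q, u, 7, k), (35, x, d, 24, c), (35, x, d, 26, w), (35, x, d, 3, a), (35, x, d, 7, k), (35, x, y, 24, c), (35, x, y, 26, w), (35, x, y, 3, a), (35, x, y, 7, k)}
(Q ⨝ T) ⋈ S (natural join on D): {(27, b, d, 22, n, u, 11), (27, b, d, 29, s, u, 11), (27, d, u, 22, n, m, 26), (27, d, u, 22, n, p, 17), (27, d, u, 22, n, v, 22), (27, d, u, 22, n, x, 35), (27, d, u, 29, s, m, 26), (27, d, u, 29, s, p, 17), (27, d, u, 29, s, v, 22), (27, d, u, 29, s, x, 35), (35, d, a, 24, c, d, 6), (35, d, a, 26, w, d, 6), (35, d, a, 3, a, d, 6), (35, d, a, 7, k, d, 6), (35, q, u, 24, c, m, 26), (35, q, u, 24, c, p, 17), (35, q, u, 24, c, v, 22), (35, q, u, 24, c, x, 35), (35, q, u, 26, w, m, 26), (35, q, u, 26, w, p, 17), (35, q, u, 26, w, v, 22), (35, q, u, 26, w, x, 35), (35, q, u, 3, a, m, 26), (35, q, u, 3, a, p, 17), (35, q, u, 3, a, v, 22), (35, q, u, 3, a, x, 35), (35, q, u, 7, k, m, 26), (35, q, u, 7, k, p, 17), (35, q, u, 7, k, v, 22), (35, q, u, 7, k, x, 35), (35, x, d, 24, c, u, 11), (35, x, d, 26, w, u, 11), (35, x, d, 3, a, u, 11), (35, x, d, 7, k, u, 11)}
Apply σ_{E ≤ 26}; surviving tuples: {(27, b, d, 22, n, u, 11), (27, b, d, 29, s, u, 11), (27, d, u, 22, n, m, 26), (27, d, u, 22, n, p, 17), (27, d, u, 22, n, v, 22), (27, d, u, 29, s, m, 26), (27, d, u, 29, s, p, 17), (27, d, u, 29, s, v, 22), (35, d, a, 24, c, d, 6), (35, d, a, 26, w, d, 6), (35, d, a, 3, a, d, 6), (35, d, a, 7, k, d, 6), (35, q, u, 24, c, m, 26), (35, q, u, 24, c, p, 17), (35, q, u, 24, c, v, 22), (35, q, u, 26, w, m, 26), (35, q, u, 26, w, p, 17), (35, q, u, 26, w, v, 22), (35, q, u, 3, a, m, 26), (35, q, u, 3, a, p, 17), (35, q, u, 3, a, v, 22), (35, q, u, 7, k, m, 26), (35, q, u, 7, k, p, 17), (35, q, u, 7, k, v, 22), (35, x, d, 24, c, u, 11), (35, x, d, 26, w, u, 11), (35, x, d, 3, a, u, 11), (35, x, d, 7, k, u, 11)}
Projecting to C, D, E (19 duplicate(s) eliminated): {(27, d, 11), (27, u, 17), (27, u, 22), (27, u, 26), (35, a, 6), (35, d, 11), (35, u, 17), (35, u, 22), (35, u, 26)}

{(27, d, 11), (27, u, 17), (27, u, 22), (27, u, 26), (35, a, 6), (35, d, 11), (35, u, 17), (35, u, 22), (35, u, 26)}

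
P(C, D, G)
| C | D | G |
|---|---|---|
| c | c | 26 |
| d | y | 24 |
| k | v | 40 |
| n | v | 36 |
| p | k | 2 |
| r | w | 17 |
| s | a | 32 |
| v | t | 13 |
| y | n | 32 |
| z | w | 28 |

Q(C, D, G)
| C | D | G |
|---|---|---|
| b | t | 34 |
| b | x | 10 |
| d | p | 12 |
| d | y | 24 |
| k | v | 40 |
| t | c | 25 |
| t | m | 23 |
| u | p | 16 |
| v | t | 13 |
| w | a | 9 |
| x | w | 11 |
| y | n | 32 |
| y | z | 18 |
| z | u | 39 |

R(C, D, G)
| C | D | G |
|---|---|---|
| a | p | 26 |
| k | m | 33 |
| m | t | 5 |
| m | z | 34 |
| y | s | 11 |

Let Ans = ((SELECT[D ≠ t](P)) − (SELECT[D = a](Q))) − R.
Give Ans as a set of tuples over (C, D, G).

{(c, c, 26), (d, y, 24), (k, v, 40), (n, v, 36), (p, k, 2), (r, w, 17), (s, a, 32), (y, n, 32), (z, w, 28)}

Selection D ≠ t: {(c, c, 26), (d, y, 24), (k, v, 40), (n, v, 36), (p, k, 2), (r, w, 17), (s, a, 32), (y, n, 32), (z, w, 28)}
Selection D = a: {(w, a, 9)}
Difference: {(c, c, 26), (d, y, 24), (k, v, 40), (n, v, 36), (p, k, 2), (r, w, 17), (s, a, 32), (y, n, 32), (z, w, 28)} with {(w, a, 9)} → {(c, c, 26), (d, y, 24), (k, v, 40), (n, v, 36), (p, k, 2), (r, w, 17), (s, a, 32), (y, n, 32), (z, w, 28)}
Difference: {(c, c, 26), (d, y, 24), (k, v, 40), (n, v, 36), (p, k, 2), (r, w, 17), (s, a, 32), (y, n, 32), (z, w, 28)} with {(a, p, 26), (k, m, 33), (m, t, 5), (m, z, 34), (y, s, 11)} → {(c, c, 26), (d, y, 24), (k, v, 40), (n, v, 36), (p, k, 2), (r, w, 17), (s, a, 32), (y, n, 32), (z, w, 28)}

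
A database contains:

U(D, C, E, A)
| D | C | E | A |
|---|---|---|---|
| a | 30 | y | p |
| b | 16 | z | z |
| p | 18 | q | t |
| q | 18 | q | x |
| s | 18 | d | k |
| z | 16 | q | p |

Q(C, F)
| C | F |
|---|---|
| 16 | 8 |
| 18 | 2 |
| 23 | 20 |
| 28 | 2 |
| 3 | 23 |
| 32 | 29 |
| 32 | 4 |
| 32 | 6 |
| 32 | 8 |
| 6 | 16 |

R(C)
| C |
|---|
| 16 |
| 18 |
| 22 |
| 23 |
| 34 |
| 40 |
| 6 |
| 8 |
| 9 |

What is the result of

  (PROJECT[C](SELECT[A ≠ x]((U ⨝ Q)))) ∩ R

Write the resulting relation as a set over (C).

{16, 18}

Natural join on C: {(b, 16, z, z, 8), (p, 18, q, t, 2), (q, 18, q, x, 2), (s, 18, d, k, 2), (z, 16, q, p, 8)}
Filtering on A ≠ x leaves {(b, 16, z, z, 8), (p, 18, q, t, 2), (s, 18, d, k, 2), (z, 16, q, p, 8)}.
π[C]: project onto (C) (2 duplicate(s) eliminated) → {16, 18}
Set intersection of the two operands is {16, 18}.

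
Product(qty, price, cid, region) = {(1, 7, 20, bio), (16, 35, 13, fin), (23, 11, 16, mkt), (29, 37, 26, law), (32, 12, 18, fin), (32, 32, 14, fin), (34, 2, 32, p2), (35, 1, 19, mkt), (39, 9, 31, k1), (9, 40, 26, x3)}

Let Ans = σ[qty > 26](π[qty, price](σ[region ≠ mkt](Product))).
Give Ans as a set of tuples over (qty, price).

Apply σ_{region ≠ mkt}; surviving tuples: {(1, 7, 20, bio), (16, 35, 13, fin), (29, 37, 26, law), (32, 12, 18, fin), (32, 32, 14, fin), (34, 2, 32, p2), (39, 9, 31, k1), (9, 40, 26, x3)}
π[qty, price]: project onto (qty, price) → {(1, 7), (16, 35), (29, 37), (32, 12), (32, 32), (34, 2), (39, 9), (9, 40)}
Apply σ_{qty > 26}; surviving tuples: {(29, 37), (32, 12), (32, 32), (34, 2), (39, 9)}

{(29, 37), (32, 12), (32, 32), (34, 2), (39, 9)}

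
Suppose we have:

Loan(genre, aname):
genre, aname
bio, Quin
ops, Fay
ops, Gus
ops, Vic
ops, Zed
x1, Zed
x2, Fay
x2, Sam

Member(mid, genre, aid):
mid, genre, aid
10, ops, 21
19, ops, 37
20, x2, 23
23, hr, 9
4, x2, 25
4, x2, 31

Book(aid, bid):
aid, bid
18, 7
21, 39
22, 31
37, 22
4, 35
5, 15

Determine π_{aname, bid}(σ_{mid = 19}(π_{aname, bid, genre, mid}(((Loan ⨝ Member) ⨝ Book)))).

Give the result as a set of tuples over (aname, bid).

{(Fay, 22), (Gus, 22), (Vic, 22), (Zed, 22)}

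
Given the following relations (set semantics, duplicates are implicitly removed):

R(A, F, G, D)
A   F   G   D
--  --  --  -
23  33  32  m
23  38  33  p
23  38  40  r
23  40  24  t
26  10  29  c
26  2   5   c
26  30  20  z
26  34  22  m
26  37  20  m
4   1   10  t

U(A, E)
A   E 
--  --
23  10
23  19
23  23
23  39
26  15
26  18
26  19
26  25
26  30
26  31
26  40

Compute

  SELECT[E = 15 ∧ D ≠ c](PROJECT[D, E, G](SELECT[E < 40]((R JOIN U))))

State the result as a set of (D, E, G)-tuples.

Natural join on A: {(23, 33, 32, m, 10), (23, 33, 32, m, 19), (23, 33, 32, m, 23), (23, 33, 32, m, 39), (23, 38, 33, p, 10), (23, 38, 33, p, 19), (23, 38, 33, p, 23), (23, 38, 33, p, 39), (23, 38, 40, r, 10), (23, 38, 40, r, 19), (23, 38, 40, r, 23), (23, 38, 40, r, 39), (23, 40, 24, t, 10), (23, 40, 24, t, 19), (23, 40, 24, t, 23), (23, 40, 24, t, 39), (26, 10, 29, c, 15), (26, 10, 29, c, 18), (26, 10, 29, c, 19), (26, 10, 29, c, 25), (26, 10, 29, c, 30), (26, 10, 29, c, 31), (26, 10, 29, c, 40), (26, 2, 5, c, 15), (26, 2, 5, c, 18), (26, 2, 5, c, 19), (26, 2, 5, c, 25), (26, 2, 5, c, 30), (26, 2, 5, c, 31), (26, 2, 5, c, 40), (26, 30, 20, z, 15), (26, 30, 20, z, 18), (26, 30, 20, z, 19), (26, 30, 20, z, 25), (26, 30, 20, z, 30), (26, 30, 20, z, 31), (26, 30, 20, z, 40), (26, 34, 22, m, 15), (26, 34, 22, m, 18), (26, 34, 22, m, 19), (26, 34, 22, m, 25), (26, 34, 22, m, 30), (26, 34, 22, m, 31), (26, 34, 22, m, 40), (26, 37, 20, m, 15), (26, 37, 20, m, 18), (26, 37, 20, m, 19), (26, 37, 20, m, 25), (26, 37, 20, m, 30), (26, 37, 20, m, 31), (26, 37, 20, m, 40)}
Filtering on E < 40 leaves {(23, 33, 32, m, 10), (23, 33, 32, m, 19), (23, 33, 32, m, 23), (23, 33, 32, m, 39), (23, 38, 33, p, 10), (23, 38, 33, p, 19), (23, 38, 33, p, 23), (23, 38, 33, p, 39), (23, 38, 40, r, 10), (23, 38, 40, r, 19), (23, 38, 40, r, 23), (23, 38, 40, r, 39), (23, 40, 24, t, 10), (23, 40, 24, t, 19), (23, 40, 24, t, 23), (23, 40, 24, t, 39), (26, 10, 29, c, 15), (26, 10, 29, c, 18), (26, 10, 29, c, 19), (26, 10, 29, c, 25), (26, 10, 29, c, 30), (26, 10, 29, c, 31), (26, 2, 5, c, 15), (26, 2, 5, c, 18), (26, 2, 5, c, 19), (26, 2, 5, c, 25), (26, 2, 5, c, 30), (26, 2, 5, c, 31), (26, 30, 20, z, 15), (26, 30, 20, z, 18), (26, 30, 20, z, 19), (26, 30, 20, z, 25), (26, 30, 20, z, 30), (26, 30, 20, z, 31), (26, 34, 22, m, 15), (26, 34, 22, m, 18), (26, 34, 22, m, 19), (26, 34, 22, m, 25), (26, 34, 22, m, 30), (26, 34, 22, m, 31), (26, 37, 20, m, 15), (26, 37, 20, m, 18), (26, 37, 20, m, 19), (26, 37, 20, m, 25), (26, 37, 20, m, 30), (26, 37, 20, m, 31)}.
Projecting to D, E, G: {(c, 15, 29), (c, 15, 5), (c, 18, 29), (c, 18, 5), (c, 19, 29), (c, 19, 5), (c, 25, 29), (c, 25, 5), (c, 30, 29), (c, 30, 5), (c, 31, 29), (c, 31, 5), (m, 10, 32), (m, 15, 20), (m, 15, 22), (m, 18, 20), (m, 18, 22), (m, 19, 20), (m, 19, 22), (m, 19, 32), (m, 23, 32), (m, 25, 20), (m, 25, 22), (m, 30, 20), (m, 30, 22), (m, 31, 20), (m, 31, 22), (m, 39, 32), (p, 10, 33), (p, 19, 33), (p, 23, 33), (p, 39, 33), (r, 10, 40), (r, 19, 40), (r, 23, 40), (r, 39, 40), (t, 10, 24), (t, 19, 24), (t, 23, 24), (t, 39, 24), (z, 15, 20), (z, 18, 20), (z, 19, 20), (z, 25, 20), (z, 30, 20), (z, 31, 20)}
Filtering on E = 15 ∧ D ≠ c leaves {(m, 15, 20), (m, 15, 22), (z, 15, 20)}.

{(m, 15, 20), (m, 15, 22), (z, 15, 20)}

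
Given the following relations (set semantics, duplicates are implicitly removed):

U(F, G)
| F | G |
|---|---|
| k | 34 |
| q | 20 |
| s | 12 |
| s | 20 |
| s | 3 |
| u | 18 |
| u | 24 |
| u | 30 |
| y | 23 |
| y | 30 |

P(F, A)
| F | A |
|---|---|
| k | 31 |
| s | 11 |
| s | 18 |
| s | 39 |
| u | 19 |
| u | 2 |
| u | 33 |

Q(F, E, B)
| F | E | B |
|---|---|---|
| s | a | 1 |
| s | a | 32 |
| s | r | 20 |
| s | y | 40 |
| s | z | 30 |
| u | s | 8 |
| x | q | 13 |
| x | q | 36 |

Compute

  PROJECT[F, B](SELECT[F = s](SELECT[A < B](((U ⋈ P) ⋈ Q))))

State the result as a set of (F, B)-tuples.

Natural join on F: {(k, 34, 31), (s, 12, 11), (s, 12, 18), (s, 12, 39), (s, 20, 11), (s, 20, 18), (s, 20, 39), (s, 3, 11), (s, 3, 18), (s, 3, 39), (u, 18, 19), (u, 18, 2), (u, 18, 33), (u, 24, 19), (u, 24, 2), (u, 24, 33), (u, 30, 19), (u, 30, 2), (u, 30, 33)}
Natural join on F: {(s, 12, 11, a, 1), (s, 12, 11, a, 32), (s, 12, 11, r, 20), (s, 12, 11, y, 40), (s, 12, 11, z, 30), (s, 12, 18, a, 1), (s, 12, 18, a, 32), (s, 12, 18, r, 20), (s, 12, 18, y, 40), (s, 12, 18, z, 30), (s, 12, 39, a, 1), (s, 12, 39, a, 32), (s, 12, 39, r, 20), (s, 12, 39, y, 40), (s, 12, 39, z, 30), (s, 20, 11, a, 1), (s, 20, 11, a, 32), (s, 20, 11, r, 20), (s, 20, 11, y, 40), (s, 20, 11, z, 30), (s, 20, 18, a, 1), (s, 20, 18, a, 32), (s, 20, 18, r, 20), (s, 20, 18, y, 40), (s, 20, 18, z, 30), (s, 20, 39, a, 1), (s, 20, 39, a, 32), (s, 20, 39, r, 20), (s, 20, 39, y, 40), (s, 20, 39, z, 30), (s, 3, 11, a, 1), (s, 3, 11, a, 32), (s, 3, 11, r, 20), (s, 3, 11, y, 40), (s, 3, 11, z, 30), (s, 3, 18, a, 1), (s, 3, 18, a, 32), (s, 3, 18, r, 20), (s, 3, 18, y, 40), (s, 3, 18, z, 30), (s, 3, 39, a, 1), (s, 3, 39, a, 32), (s, 3, 39, r, 20), (s, 3, 39, y, 40), (s, 3, 39, z, 30), (u, 18, 19, s, 8), (u, 18, 2, s, 8), (u, 18, 33, s, 8), (u, 24, 19, s, 8), (u, 24, 2, s, 8), (u, 24, 33, s, 8), (u, 30, 19, s, 8), (u, 30, 2, s, 8), (u, 30, 33, s, 8)}
σ[A < B]: keep tuples satisfying A < B → {(s, 12, 11, a, 32), (s, 12, 11, r, 20), (s, 12, 11, y, 40), (s, 12, 11, z, 30), (s, 12, 18, a, 32), (s, 12, 18, r, 20), (s, 12, 18, y, 40), (s, 12, 18, z, 30), (s, 12, 39, y, 40), (s, 20, 11, a, 32), (s, 20, 11, r, 20), (s, 20, 11, y, 40), (s, 20, 11, z, 30), (s, 20, 18, a, 32), (s, 20, 18, r, 20), (s, 20, 18, y, 40), (s, 20, 18, z, 30), (s, 20, 39, y, 40), (s, 3, 11, a, 32), (s, 3, 11, r, 20), (s, 3, 11, y, 40), (s, 3, 11, z, 30), (s, 3, 18, a, 32), (s, 3, 18, r, 20), (s, 3, 18, y, 40), (s, 3, 18, z, 30), (s, 3, 39, y, 40), (u, 18, 2, s, 8), (u, 24, 2, s, 8), (u, 30, 2, s, 8)}
σ[F = s]: keep tuples satisfying F = s → {(s, 12, 11, a, 32), (s, 12, 11, r, 20), (s, 12, 11, y, 40), (s, 12, 11, z, 30), (s, 12, 18, a, 32), (s, 12, 18, r, 20), (s, 12, 18, y, 40), (s, 12, 18, z, 30), (s, 12, 39, y, 40), (s, 20, 11, a, 32), (s, 20, 11, r, 20), (s, 20, 11, y, 40), (s, 20, 11, z, 30), (s, 20, 18, a, 32), (s, 20, 18, r, 20), (s, 20, 18, y, 40), (s, 20, 18, z, 30), (s, 20, 39, y, 40), (s, 3, 11, a, 32), (s, 3, 11, r, 20), (s, 3, 11, y, 40), (s, 3, 11, z, 30), (s, 3, 18, a, 32), (s, 3, 18, r, 20), (s, 3, 18, y, 40), (s, 3, 18, z, 30), (s, 3, 39, y, 40)}
Keep only column(s) F, B (23 duplicate(s) eliminated): {(s, 20), (s, 30), (s, 32), (s, 40)}

{(s, 20), (s, 30), (s, 32), (s, 40)}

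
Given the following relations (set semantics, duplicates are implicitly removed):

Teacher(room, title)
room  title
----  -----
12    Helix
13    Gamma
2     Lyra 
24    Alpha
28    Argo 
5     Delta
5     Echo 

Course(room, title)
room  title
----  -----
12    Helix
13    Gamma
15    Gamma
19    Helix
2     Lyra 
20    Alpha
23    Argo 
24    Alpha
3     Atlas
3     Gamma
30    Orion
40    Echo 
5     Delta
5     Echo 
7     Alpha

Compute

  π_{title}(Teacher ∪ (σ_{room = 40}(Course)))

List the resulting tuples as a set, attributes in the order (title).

σ[room = 40]: keep tuples satisfying room = 40 → {(40, Echo)}
Set union of the two operands is {(12, Helix), (13, Gamma), (2, Lyra), (24, Alpha), (28, Argo), (40, Echo), (5, Delta), (5, Echo)}.
Keep only column(s) title (1 duplicate(s) eliminated): {Alpha, Argo, Delta, Echo, Gamma, Helix, Lyra}

{Alpha, Argo, Delta, Echo, Gamma, Helix, Lyra}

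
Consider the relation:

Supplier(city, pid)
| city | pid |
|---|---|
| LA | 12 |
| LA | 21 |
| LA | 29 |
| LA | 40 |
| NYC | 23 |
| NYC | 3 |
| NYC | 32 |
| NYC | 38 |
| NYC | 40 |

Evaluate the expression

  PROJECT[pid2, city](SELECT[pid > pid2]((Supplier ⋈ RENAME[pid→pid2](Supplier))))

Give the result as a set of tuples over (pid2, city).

{(12, LA), (21, LA), (23, NYC), (29, LA), (3, NYC), (32, NYC), (38, NYC)}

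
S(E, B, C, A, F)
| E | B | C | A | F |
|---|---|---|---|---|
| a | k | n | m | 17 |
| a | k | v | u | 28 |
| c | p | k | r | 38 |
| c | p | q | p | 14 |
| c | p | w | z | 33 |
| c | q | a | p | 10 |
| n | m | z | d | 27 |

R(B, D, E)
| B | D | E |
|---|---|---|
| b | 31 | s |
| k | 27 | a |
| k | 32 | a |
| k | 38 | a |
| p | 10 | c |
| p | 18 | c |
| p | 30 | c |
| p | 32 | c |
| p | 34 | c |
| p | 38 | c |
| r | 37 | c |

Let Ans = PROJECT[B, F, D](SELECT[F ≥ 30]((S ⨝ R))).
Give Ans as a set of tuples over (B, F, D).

{(p, 33, 10), (p, 33, 18), (p, 33, 30), (p, 33, 32), (p, 33, 34), (p, 33, 38), (p, 38, 10), (p, 38, 18), (p, 38, 30), (p, 38, 32), (p, 38, 34), (p, 38, 38)}

Natural join on E, B: {(a, k, n, m, 17, 27), (a, k, n, m, 17, 32), (a, k, n, m, 17, 38), (a, k, v, u, 28, 27), (a, k, v, u, 28, 32), (a, k, v, u, 28, 38), (c, p, k, r, 38, 10), (c, p, k, r, 38, 18), (c, p, k, r, 38, 30), (c, p, k, r, 38, 32), (c, p, k, r, 38, 34), (c, p, k, r, 38, 38), (c, p, q, p, 14, 10), (c, p, q, p, 14, 18), (c, p, q, p, 14, 30), (c, p, q, p, 14, 32), (c, p, q, p, 14, 34), (c, p, q, p, 14, 38), (c, p, w, z, 33, 10), (c, p, w, z, 33, 18), (c, p, w, z, 33, 30), (c, p, w, z, 33, 32), (c, p, w, z, 33, 34), (c, p, w, z, 33, 38)}
Filtering on F ≥ 30 leaves {(c, p, k, r, 38, 10), (c, p, k, r, 38, 18), (c, p, k, r, 38, 30), (c, p, k, r, 38, 32), (c, p, k, r, 38, 34), (c, p, k, r, 38, 38), (c, p, w, z, 33, 10), (c, p, w, z, 33, 18), (c, p, w, z, 33, 30), (c, p, w, z, 33, 32), (c, p, w, z, 33, 34), (c, p, w, z, 33, 38)}.
Projecting to B, F, D: {(p, 33, 10), (p, 33, 18), (p, 33, 30), (p, 33, 32), (p, 33, 34), (p, 33, 38), (p, 38, 10), (p, 38, 18), (p, 38, 30), (p, 38, 32), (p, 38, 34), (p, 38, 38)}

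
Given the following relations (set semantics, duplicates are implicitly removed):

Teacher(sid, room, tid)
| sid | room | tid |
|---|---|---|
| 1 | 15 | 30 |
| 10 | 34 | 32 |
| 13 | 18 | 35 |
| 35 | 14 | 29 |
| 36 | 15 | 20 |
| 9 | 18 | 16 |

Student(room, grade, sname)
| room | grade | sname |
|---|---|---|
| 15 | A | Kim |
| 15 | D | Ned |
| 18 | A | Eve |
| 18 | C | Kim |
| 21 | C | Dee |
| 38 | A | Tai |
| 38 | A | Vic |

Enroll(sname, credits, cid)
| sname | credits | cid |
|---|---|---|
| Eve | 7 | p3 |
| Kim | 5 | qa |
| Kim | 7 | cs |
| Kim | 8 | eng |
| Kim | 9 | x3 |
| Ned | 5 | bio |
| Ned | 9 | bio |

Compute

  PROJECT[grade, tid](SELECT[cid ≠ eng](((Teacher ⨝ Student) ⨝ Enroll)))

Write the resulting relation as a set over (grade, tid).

{(A, 16), (A, 20), (A, 30), (A, 35), (C, 16), (C, 35), (D, 20), (D, 30)}

Joining Teacher and Student on room yields {(1, 15, 30, A, Kim), (1, 15, 30, D, Ned), (13, 18, 35, A, Eve), (13, 18, 35, C, Kim), (36, 15, 20, A, Kim), (36, 15, 20, D, Ned), (9, 18, 16, A, Eve), (9, 18, 16, C, Kim)}.
Joining (Teacher ⨝ Student) and Enroll on sname yields {(1, 15, 30, A, Kim, 5, qa), (1, 15, 30, A, Kim, 7, cs), (1, 15, 30, A, Kim, 8, eng), (1, 15, 30, A, Kim, 9, x3), (1, 15, 30, D, Ned, 5, bio), (1, 15, 30, D, Ned, 9, bio), (13, 18, 35, A, Eve, 7, p3), (13, 18, 35, C, Kim, 5, qa), (13, 18, 35, C, Kim, 7, cs), (13, 18, 35, C, Kim, 8, eng), (13, 18, 35, C, Kim, 9, x3), (36, 15, 20, A, Kim, 5, qa), (36, 15, 20, A, Kim, 7, cs), (36, 15, 20, A, Kim, 8, eng), (36, 15, 20, A, Kim, 9, x3), (36, 15, 20, D, Ned, 5, bio), (36, 15, 20, D, Ned, 9, bio), (9, 18, 16, A, Eve, 7, p3), (9, 18, 16, C, Kim, 5, qa), (9, 18, 16, C, Kim, 7, cs), (9, 18, 16, C, Kim, 8, eng), (9, 18, 16, C, Kim, 9, x3)}.
σ[cid ≠ eng]: keep tuples satisfying cid ≠ eng → {(1, 15, 30, A, Kim, 5, qa), (1, 15, 30, A, Kim, 7, cs), (1, 15, 30, A, Kim, 9, x3), (1, 15, 30, D, Ned, 5, bio), (1, 15, 30, D, Ned, 9, bio), (13, 18, 35, A, Eve, 7, p3), (13, 18, 35, C, Kim, 5, qa), (13, 18, 35, C, Kim, 7, cs), (13, 18, 35, C, Kim, 9, x3), (36, 15, 20, A, Kim, 5, qa), (36, 15, 20, A, Kim, 7, cs), (36, 15, 20, A, Kim, 9, x3), (36, 15, 20, D, Ned, 5, bio), (36, 15, 20, D, Ned, 9, bio), (9, 18, 16, A, Eve, 7, p3), (9, 18, 16, C, Kim, 5, qa), (9, 18, 16, C, Kim, 7, cs), (9, 18, 16, C, Kim, 9, x3)}
π[grade, tid]: project onto (grade, tid) (10 duplicate(s) eliminated) → {(A, 16), (A, 20), (A, 30), (A, 35), (C, 16), (C, 35), (D, 20), (D, 30)}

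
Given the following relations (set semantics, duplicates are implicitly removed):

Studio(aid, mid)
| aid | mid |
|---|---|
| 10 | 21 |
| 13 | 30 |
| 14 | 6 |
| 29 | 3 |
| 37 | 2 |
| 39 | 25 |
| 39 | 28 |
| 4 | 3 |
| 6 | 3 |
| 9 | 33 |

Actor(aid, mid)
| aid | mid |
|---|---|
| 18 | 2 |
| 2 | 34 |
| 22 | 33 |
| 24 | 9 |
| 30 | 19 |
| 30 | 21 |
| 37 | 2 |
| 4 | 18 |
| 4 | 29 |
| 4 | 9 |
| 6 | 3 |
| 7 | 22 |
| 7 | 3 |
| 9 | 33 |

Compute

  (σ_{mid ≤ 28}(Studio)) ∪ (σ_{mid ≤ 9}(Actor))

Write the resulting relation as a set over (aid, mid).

Selection mid ≤ 28: {(10, 21), (14, 6), (29, 3), (37, 2), (39, 25), (39, 28), (4, 3), (6, 3)}
Selection mid ≤ 9: {(18, 2), (24, 9), (37, 2), (4, 9), (6, 3), (7, 3)}
Set union of the two operands is {(10, 21), (14, 6), (18, 2), (24, 9), (29, 3), (37, 2), (39, 25), (39, 28), (4, 3), (4, 9), (6, 3), (7, 3)}.

{(10, 21), (14, 6), (18, 2), (24, 9), (29, 3), (37, 2), (39, 25), (39, 28), (4, 3), (4, 9), (6, 3), (7, 3)}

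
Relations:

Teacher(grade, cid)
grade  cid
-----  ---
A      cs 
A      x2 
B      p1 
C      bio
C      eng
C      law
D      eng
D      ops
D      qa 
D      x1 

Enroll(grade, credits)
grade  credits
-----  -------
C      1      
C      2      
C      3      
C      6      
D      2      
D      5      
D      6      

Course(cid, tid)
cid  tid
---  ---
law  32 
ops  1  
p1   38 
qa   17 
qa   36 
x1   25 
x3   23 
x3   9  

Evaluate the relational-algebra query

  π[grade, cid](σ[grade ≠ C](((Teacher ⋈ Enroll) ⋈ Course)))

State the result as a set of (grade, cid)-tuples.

Natural join on grade: {(C, bio, 1), (C, bio, 2), (C, bio, 3), (C, bio, 6), (C, eng, 1), (C, eng, 2), (C, eng, 3), (C, eng, 6), (C, law, 1), (C, law, 2), (C, law, 3), (C, law, 6), (D, eng, 2), (D, eng, 5), (D, eng, 6), (D, ops, 2), (D, ops, 5), (D, ops, 6), (D, qa, 2), (D, qa, 5), (D, qa, 6), (D, x1, 2), (D, x1, 5), (D, x1, 6)}
Natural join on cid: {(C, law, 1, 32), (C, law, 2, 32), (C, law, 3, 32), (C, law, 6, 32), (D, ops, 2, 1), (D, ops, 5, 1), (D, ops, 6, 1), (D, qa, 2, 17), (D, qa, 2, 36), (D, qa, 5, 17), (D, qa, 5, 36), (D, qa, 6, 17), (D, qa, 6, 36), (D, x1, 2, 25), (D, x1, 5, 25), (D, x1, 6, 25)}
σ[grade ≠ C]: keep tuples satisfying grade ≠ C → {(D, ops, 2, 1), (D, ops, 5, 1), (D, ops, 6, 1), (D, qa, 2, 17), (D, qa, 2, 36), (D, qa, 5, 17), (D, qa, 5, 36), (D, qa, 6, 17), (D, qa, 6, 36), (D, x1, 2, 25), (D, x1, 5, 25), (D, x1, 6, 25)}
Projecting to grade, cid (9 duplicate(s) eliminated): {(D, ops), (D, qa), (D, x1)}

{(D, ops), (D, qa), (D, x1)}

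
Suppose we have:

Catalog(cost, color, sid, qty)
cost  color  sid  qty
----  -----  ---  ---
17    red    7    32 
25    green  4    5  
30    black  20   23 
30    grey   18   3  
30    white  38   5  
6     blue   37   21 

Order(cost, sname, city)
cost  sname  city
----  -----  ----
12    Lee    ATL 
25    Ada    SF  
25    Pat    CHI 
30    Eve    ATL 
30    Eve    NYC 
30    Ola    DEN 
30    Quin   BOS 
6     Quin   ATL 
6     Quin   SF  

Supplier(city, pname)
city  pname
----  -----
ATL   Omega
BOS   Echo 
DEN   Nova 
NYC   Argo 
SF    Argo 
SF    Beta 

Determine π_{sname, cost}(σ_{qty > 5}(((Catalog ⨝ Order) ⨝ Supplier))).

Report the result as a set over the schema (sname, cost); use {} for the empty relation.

{(Eve, 30), (Ola, 30), (Quin, 30), (Quin, 6)}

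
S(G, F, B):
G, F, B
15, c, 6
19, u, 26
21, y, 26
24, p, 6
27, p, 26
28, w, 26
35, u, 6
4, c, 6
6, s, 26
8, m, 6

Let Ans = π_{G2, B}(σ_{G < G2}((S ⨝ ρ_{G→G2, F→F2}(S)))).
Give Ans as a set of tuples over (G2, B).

ρ[G→G2, F→F2]: schema becomes (G2, F2, B); tuples unchanged.
Joining S and ρ_{G→G2, F→F2}(S) on B yields {(15, c, 6, 15, c), (15, c, 6, 24, p), (15, c, 6, 35, u), (15, c, 6, 4, c), (15, c, 6, 8, m), (19, u, 26, 19, u), (19, u, 26, 21, y), (19, u, 26, 27, p), (19, u, 26, 28, w), (19, u, 26, 6, s), (21, y, 26, 19, u), (21, y, 26, 21, y), (21, y, 26, 27, p), (21, y, 26, 28, w), (21, y, 26, 6, s), (24, p, 6, 15, c), (24, p, 6, 24, p), (24, p, 6, 35, u), (24, p, 6, 4, c), (24, p, 6, 8, m), (27, p, 26, 19, u), (27, p, 26, 21, y), (27, p, 26, 27, p), (27, p, 26, 28, w), (27, p, 26, 6, s), (28, w, 26, 19, u), (28, w, 26, 21, y), (28, w, 26, 27, p), (28, w, 26, 28, w), (28, w, 26, 6, s), (35, u, 6, 15, c), (35, u, 6, 24, p), (35, u, 6, 35, u), (35, u, 6, 4, c), (35, u, 6, 8, m), (4, c, 6, 15, c), (4, c, 6, 24, p), (4, c, 6, 35, u), (4, c, 6, 4, c), (4, c, 6, 8, m), (6, s, 26, 19, u), (6, s, 26, 21, y), (6, s, 26, 27, p), (6, s, 26, 28, w), (6, s, 26, 6, s), (8, m, 6, 15, c), (8, m, 6, 24, p), (8, m, 6, 35, u), (8, m, 6, 4, c), (8, m, 6, 8, m)}.
Selection G < G2: {(15, c, 6, 24, p), (15, c, 6, 35, u), (19, u, 26, 21, y), (19, u, 26, 27, p), (19, u, 26, 28, w), (21, y, 26, 27, p), (21, y, 26, 28, w), (24, p, 6, 35, u), (27, p, 26, 28, w), (4, c, 6, 15, c), (4, c, 6, 24, p), (4, c, 6, 35, u), (4, c, 6, 8, m), (6, s, 26, 19, u), (6, s, 26, 21, y), (6, s, 26, 27, p), (6, s, 26, 28, w), (8, m, 6, 15, c), (8, m, 6, 24, p), (8, m, 6, 35, u)}
π_{G2, B} gives {(15, 6), (19, 26), (21, 26), (24, 6), (27, 26), (28, 26), (35, 6), (8, 6)} (12 duplicate(s) eliminated).

{(15, 6), (19, 26), (21, 26), (24, 6), (27, 26), (28, 26), (35, 6), (8, 6)}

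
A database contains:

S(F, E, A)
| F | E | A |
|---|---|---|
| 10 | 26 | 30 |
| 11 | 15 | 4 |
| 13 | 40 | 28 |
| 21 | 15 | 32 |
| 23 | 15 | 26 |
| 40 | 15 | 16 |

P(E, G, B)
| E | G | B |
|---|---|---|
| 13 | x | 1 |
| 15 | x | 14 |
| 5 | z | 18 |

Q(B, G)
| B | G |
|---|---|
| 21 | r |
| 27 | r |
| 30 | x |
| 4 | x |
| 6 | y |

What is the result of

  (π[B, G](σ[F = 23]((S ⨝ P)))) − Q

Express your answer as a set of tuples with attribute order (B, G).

{(14, x)}

Natural join on E: {(11, 15, 4, x, 14), (21, 15, 32, x, 14), (23, 15, 26, x, 14), (40, 15, 16, x, 14)}
Filtering on F = 23 leaves {(23, 15, 26, x, 14)}.
π_{B, G} gives {(14, x)}.
Difference: {(14, x)} with {(21, r), (27, r), (30, x), (4, x), (6, y)} → {(14, x)}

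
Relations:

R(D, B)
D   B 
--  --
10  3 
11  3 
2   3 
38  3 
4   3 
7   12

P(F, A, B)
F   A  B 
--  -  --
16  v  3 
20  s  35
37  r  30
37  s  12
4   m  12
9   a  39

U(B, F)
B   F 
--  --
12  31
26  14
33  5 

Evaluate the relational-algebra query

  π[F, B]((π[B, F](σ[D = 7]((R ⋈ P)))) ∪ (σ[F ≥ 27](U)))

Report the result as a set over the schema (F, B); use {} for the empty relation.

R ⋈ P (natural join on B): {(10, 3, 16, v), (11, 3, 16, v), (2, 3, 16, v), (38, 3, 16, v), (4, 3, 16, v), (7, 12, 37, s), (7, 12, 4, m)}
σ[D = 7]: keep tuples satisfying D = 7 → {(7, 12, 37, s), (7, 12, 4, m)}
Keep only column(s) B, F: {(12, 37), (12, 4)}
σ[F ≥ 27]: keep tuples satisfying F ≥ 27 → {(12, 31)}
Union: {(12, 37), (12, 4)} with {(12, 31)} → {(12, 31), (12, 37), (12, 4)}
Keep only column(s) F, B: {(31, 12), (37, 12), (4, 12)}

{(31, 12), (37, 12), (4, 12)}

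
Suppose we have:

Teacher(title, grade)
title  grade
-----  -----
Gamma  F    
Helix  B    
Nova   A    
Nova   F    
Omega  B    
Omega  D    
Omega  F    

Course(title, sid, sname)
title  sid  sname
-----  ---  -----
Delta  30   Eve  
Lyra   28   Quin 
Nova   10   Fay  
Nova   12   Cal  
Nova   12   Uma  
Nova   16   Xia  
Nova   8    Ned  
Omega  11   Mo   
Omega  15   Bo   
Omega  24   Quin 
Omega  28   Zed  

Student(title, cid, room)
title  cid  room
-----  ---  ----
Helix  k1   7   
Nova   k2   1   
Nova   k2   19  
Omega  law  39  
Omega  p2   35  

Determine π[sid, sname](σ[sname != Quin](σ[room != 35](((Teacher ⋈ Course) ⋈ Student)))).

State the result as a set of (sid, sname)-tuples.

{(10, Fay), (11, Mo), (12, Cal), (12, Uma), (15, Bo), (16, Xia), (28, Zed), (8, Ned)}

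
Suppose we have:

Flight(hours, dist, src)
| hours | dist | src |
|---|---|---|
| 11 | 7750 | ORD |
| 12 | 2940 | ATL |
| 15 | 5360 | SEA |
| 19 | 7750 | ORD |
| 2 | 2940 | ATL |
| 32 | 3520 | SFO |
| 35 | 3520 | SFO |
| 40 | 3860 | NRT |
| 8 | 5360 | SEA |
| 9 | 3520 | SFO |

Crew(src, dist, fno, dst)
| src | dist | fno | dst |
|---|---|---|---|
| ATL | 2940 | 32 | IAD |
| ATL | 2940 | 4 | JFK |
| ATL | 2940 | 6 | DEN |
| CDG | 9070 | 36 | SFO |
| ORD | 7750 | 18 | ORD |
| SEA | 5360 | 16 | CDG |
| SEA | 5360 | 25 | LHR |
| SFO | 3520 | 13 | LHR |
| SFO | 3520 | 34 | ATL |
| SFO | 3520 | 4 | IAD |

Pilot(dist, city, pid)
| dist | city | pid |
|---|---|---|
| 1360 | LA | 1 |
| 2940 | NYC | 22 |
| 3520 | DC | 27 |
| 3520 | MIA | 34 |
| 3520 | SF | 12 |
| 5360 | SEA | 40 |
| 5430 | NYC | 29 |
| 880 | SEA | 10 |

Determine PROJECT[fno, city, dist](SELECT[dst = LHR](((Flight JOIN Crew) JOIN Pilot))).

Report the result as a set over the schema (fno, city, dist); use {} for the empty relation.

{(13, DC, 3520), (13, MIA, 3520), (13, SF, 3520), (25, SEA, 5360)}

Flight ⋈ Crew (natural join on dist, src): {(11, 7750, ORD, 18, ORD), (12, 2940, ATL, 32, IAD), (12, 2940, ATL, 4, JFK), (12, 2940, ATL, 6, DEN), (15, 5360, SEA, 16, CDG), (15, 5360, SEA, 25, LHR), (19, 7750, ORD, 18, ORD), (2, 2940, ATL, 32, IAD), (2, 2940, ATL, 4, JFK), (2, 2940, ATL, 6, DEN), (32, 3520, SFO, 13, LHR), (32, 3520, SFO, 34, ATL), (32, 3520, SFO, 4, IAD), (35, 3520, SFO, 13, LHR), (35, 3520, SFO, 34, ATL), (35, 3520, SFO, 4, IAD), (8, 5360, SEA, 16, CDG), (8, 5360, SEA, 25, LHR), (9, 3520, SFO, 13, LHR), (9, 3520, SFO, 34, ATL), (9, 3520, SFO, 4, IAD)}
(Flight JOIN Crew) ⋈ Pilot (natural join on dist): {(12, 2940, ATL, 32, IAD, NYC, 22), (12, 2940, ATL, 4, JFK, NYC, 22), (12, 2940, ATL, 6, DEN, NYC, 22), (15, 5360, SEA, 16, CDG, SEA, 40), (15, 5360, SEA, 25, LHR, SEA, 40), (2, 2940, ATL, 32, IAD, NYC, 22), (2, 2940, ATL, 4, JFK, NYC, 22), (2, 2940, ATL, 6, DEN, NYC, 22), (32, 3520, SFO, 13, LHR, DC, 27), (32, 3520, SFO, 13, LHR, MIA, 34), (32, 3520, SFO, 13, LHR, SF, 12), (32, 3520, SFO, 34, ATL, DC, 27), (32, 3520, SFO, 34, ATL, MIA, 34), (32, 3520, SFO, 34, ATL, SF, 12), (32, 3520, SFO, 4, IAD, DC, 27), (32, 3520, SFO, 4, IAD, MIA, 34), (32, 3520, SFO, 4, IAD, SF, 12), (35, 3520, SFO, 13, LHR, DC, 27), (35, 3520, SFO, 13, LHR, MIA, 34), (35, 3520, SFO, 13, LHR, SF, 12), (35, 3520, SFO, 34, ATL, DC, 27), (35, 3520, SFO, 34, ATL, MIA, 34), (35, 3520, SFO, 34, ATL, SF, 12), (35, 3520, SFO, 4, IAD, DC, 27), (35, 3520, SFO, 4, IAD, MIA, 34), (35, 3520, SFO, 4, IAD, SF, 12), (8, 5360, SEA, 16, CDG, SEA, 40), (8, 5360, SEA, 25, LHR, SEA, 40), (9, 3520, SFO, 13, LHR, DC, 27), (9, 3520, SFO, 13, LHR, MIA, 34), (9, 3520, SFO, 13, LHR, SF, 12), (9, 3520, SFO, 34, ATL, DC, 27), (9, 3520, SFO, 34, ATL, MIA, 34), (9, 3520, SFO, 34, ATL, SF, 12), (9, 3520, SFO, 4, IAD, DC, 27), (9, 3520, SFO, 4, IAD, MIA, 34), (9, 3520, SFO, 4, IAD, SF, 12)}
σ[dst = LHR]: keep tuples satisfying dst = LHR → {(15, 5360, SEA, 25, LHR, SEA, 40), (32, 3520, SFO, 13, LHR, DC, 27), (32, 3520, SFO, 13, LHR, MIA, 34), (32, 3520, SFO, 13, LHR, SF, 12), (35, 3520, SFO, 13, LHR, DC, 27), (35, 3520, SFO, 13, LHR, MIA, 34), (35, 3520, SFO, 13, LHR, SF, 12), (8, 5360, SEA, 25, LHR, SEA, 40), (9, 3520, SFO, 13, LHR, DC, 27), (9, 3520, SFO, 13, LHR, MIA, 34), (9, 3520, SFO, 13, LHR, SF, 12)}
Keep only column(s) fno, city, dist (7 duplicate(s) eliminated): {(13, DC, 3520), (13, MIA, 3520), (13, SF, 3520), (25, SEA, 5360)}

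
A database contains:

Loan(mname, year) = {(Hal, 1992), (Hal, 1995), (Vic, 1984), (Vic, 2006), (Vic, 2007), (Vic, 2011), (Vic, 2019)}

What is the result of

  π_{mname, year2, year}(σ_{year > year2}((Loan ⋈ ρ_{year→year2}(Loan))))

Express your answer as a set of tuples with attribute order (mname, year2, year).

{(Hal, 1992, 1995), (Vic, 1984, 2006), (Vic, 1984, 2007), (Vic, 1984, 2011), (Vic, 1984, 2019), (Vic, 2006, 2007), (Vic, 2006, 2011), (Vic, 2006, 2019), (Vic, 2007, 2011), (Vic, 2007, 2019), (Vic, 2011, 2019)}

ρ[year→year2]: schema becomes (mname, year2); tuples unchanged.
Joining Loan and ρ_{year→year2}(Loan) on mname yields {(Hal, 1992, 1992), (Hal, 1992, 1995), (Hal, 1995, 1992), (Hal, 1995, 1995), (Vic, 1984, 1984), (Vic, 1984, 2006), (Vic, 1984, 2007), (Vic, 1984, 2011), (Vic, 1984, 2019), (Vic, 2006, 1984), (Vic, 2006, 2006), (Vic, 2006, 2007), (Vic, 2006, 2011), (Vic, 2006, 2019), (Vic, 2007, 1984), (Vic, 2007, 2006), (Vic, 2007, 2007), (Vic, 2007, 2011), (Vic, 2007, 2019), (Vic, 2011, 1984), (Vic, 2011, 2006), (Vic, 2011, 2007), (Vic, 2011, 2011), (Vic, 2011, 2019), (Vic, 2019, 1984), (Vic, 2019, 2006), (Vic, 2019, 2007), (Vic, 2019, 2011), (Vic, 2019, 2019)}.
σ[year > year2]: keep tuples satisfying year > year2 → {(Hal, 1995, 1992), (Vic, 2006, 1984), (Vic, 2007, 1984), (Vic, 2007, 2006), (Vic, 2011, 1984), (Vic, 2011, 2006), (Vic, 2011, 2007), (Vic, 2019, 1984), (Vic, 2019, 2006), (Vic, 2019, 2007), (Vic, 2019, 2011)}
Projecting to mname, year2, year: {(Hal, 1992, 1995), (Vic, 1984, 2006), (Vic, 1984, 2007), (Vic, 1984, 2011), (Vic, 1984, 2019), (Vic, 2006, 2007), (Vic, 2006, 2011), (Vic, 2006, 2019), (Vic, 2007, 2011), (Vic, 2007, 2019), (Vic, 2011, 2019)}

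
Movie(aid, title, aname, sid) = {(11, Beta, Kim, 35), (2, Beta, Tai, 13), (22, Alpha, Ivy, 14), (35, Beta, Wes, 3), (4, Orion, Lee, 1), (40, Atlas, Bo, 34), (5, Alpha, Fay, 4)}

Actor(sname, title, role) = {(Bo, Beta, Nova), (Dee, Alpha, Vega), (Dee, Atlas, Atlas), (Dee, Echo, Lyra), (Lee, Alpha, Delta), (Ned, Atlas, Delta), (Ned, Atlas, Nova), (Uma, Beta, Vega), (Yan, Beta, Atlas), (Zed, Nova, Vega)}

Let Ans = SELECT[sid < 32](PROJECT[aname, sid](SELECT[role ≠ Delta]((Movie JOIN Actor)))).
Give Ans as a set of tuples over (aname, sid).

{(Fay, 4), (Ivy, 14), (Tai, 13), (Wes, 3)}

Natural join on title: {(11, Beta, Kim, 35, Bo, Nova), (11, Beta, Kim, 35, Uma, Vega), (11, Beta, Kim, 35, Yan, Atlas), (2, Beta, Tai, 13, Bo, Nova), (2, Beta, Tai, 13, Uma, Vega), (2, Beta, Tai, 13, Yan, Atlas), (22, Alpha, Ivy, 14, Dee, Vega), (22, Alpha, Ivy, 14, Lee, Delta), (35, Beta, Wes, 3, Bo, Nova), (35, Beta, Wes, 3, Uma, Vega), (35, Beta, Wes, 3, Yan, Atlas), (40, Atlas, Bo, 34, Dee, Atlas), (40, Atlas, Bo, 34, Ned, Delta), (40, Atlas, Bo, 34, Ned, Nova), (5, Alpha, Fay, 4, Dee, Vega), (5, Alpha, Fay, 4, Lee, Delta)}
σ[role ≠ Delta]: keep tuples satisfying role ≠ Delta → {(11, Beta, Kim, 35, Bo, Nova), (11, Beta, Kim, 35, Uma, Vega), (11, Beta, Kim, 35, Yan, Atlas), (2, Beta, Tai, 13, Bo, Nova), (2, Beta, Tai, 13, Uma, Vega), (2, Beta, Tai, 13, Yan, Atlas), (22, Alpha, Ivy, 14, Dee, Vega), (35, Beta, Wes, 3, Bo, Nova), (35, Beta, Wes, 3, Uma, Vega), (35, Beta, Wes, 3, Yan, Atlas), (40, Atlas, Bo, 34, Dee, Atlas), (40, Atlas, Bo, 34, Ned, Nova), (5, Alpha, Fay, 4, Dee, Vega)}
Projecting to aname, sid (7 duplicate(s) eliminated): {(Bo, 34), (Fay, 4), (Ivy, 14), (Kim, 35), (Tai, 13), (Wes, 3)}
σ[sid < 32]: keep tuples satisfying sid < 32 → {(Fay, 4), (Ivy, 14), (Tai, 13), (Wes, 3)}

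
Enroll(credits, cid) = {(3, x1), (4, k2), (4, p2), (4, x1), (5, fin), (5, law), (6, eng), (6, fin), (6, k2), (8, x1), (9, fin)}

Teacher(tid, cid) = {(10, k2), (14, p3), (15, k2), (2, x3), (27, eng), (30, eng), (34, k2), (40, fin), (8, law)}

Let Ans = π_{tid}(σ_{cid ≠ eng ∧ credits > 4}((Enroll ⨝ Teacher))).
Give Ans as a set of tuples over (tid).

{10, 15, 34, 40, 8}

Natural join on cid: {(4, k2, 10), (4, k2, 15), (4, k2, 34), (5, fin, 40), (5, law, 8), (6, eng, 27), (6, eng, 30), (6, fin, 40), (6, k2, 10), (6, k2, 15), (6, k2, 34), (9, fin, 40)}
σ[cid ≠ eng ∧ credits > 4]: keep tuples satisfying cid ≠ eng ∧ credits > 4 → {(5, fin, 40), (5, law, 8), (6, fin, 40), (6, k2, 10), (6, k2, 15), (6, k2, 34), (9, fin, 40)}
π_{tid} gives {10, 15, 34, 40, 8} (2 duplicate(s) eliminated).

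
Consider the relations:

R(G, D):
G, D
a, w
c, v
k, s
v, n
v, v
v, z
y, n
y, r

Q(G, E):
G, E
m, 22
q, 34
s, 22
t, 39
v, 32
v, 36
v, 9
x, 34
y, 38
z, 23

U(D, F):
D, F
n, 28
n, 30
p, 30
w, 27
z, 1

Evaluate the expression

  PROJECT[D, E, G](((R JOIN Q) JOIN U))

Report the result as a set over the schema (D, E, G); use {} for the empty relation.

Natural join on G: {(v, n, 32), (v, n, 36), (v, n, 9), (v, v, 32), (v, v, 36), (v, v, 9), (v, z, 32), (v, z, 36), (v, z, 9), (y, n, 38), (y, r, 38)}
Natural join on D: {(v, n, 32, 28), (v, n, 32, 30), (v, n, 36, 28), (v, n, 36, 30), (v, n, 9, 28), (v, n, 9, 30), (v, z, 32, 1), (v, z, 36, 1), (v, z, 9, 1), (y, n, 38, 28), (y, n, 38, 30)}
Keep only column(s) D, E, G (4 duplicate(s) eliminated): {(n, 32, v), (n, 36, v), (n, 38, y), (n, 9, v), (z, 32, v), (z, 36, v), (z, 9, v)}

{(n, 32, v), (n, 36, v), (n, 38, y), (n, 9, v), (z, 32, v), (z, 36, v), (z, 9, v)}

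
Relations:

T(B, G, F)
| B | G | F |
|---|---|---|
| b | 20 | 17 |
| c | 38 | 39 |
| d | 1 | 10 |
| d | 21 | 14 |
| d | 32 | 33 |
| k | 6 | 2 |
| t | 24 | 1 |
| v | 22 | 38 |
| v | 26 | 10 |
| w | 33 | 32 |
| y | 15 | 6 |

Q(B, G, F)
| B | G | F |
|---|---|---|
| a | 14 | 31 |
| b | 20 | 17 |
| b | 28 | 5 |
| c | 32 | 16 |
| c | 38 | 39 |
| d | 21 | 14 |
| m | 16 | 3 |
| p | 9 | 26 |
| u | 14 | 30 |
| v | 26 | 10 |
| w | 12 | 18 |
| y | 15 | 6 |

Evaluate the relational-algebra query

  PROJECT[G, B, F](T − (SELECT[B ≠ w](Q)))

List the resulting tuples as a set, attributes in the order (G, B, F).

Apply σ_{B ≠ w}; surviving tuples: {(a, 14, 31), (b, 20, 17), (b, 28, 5), (c, 32, 16), (c, 38, 39), (d, 21, 14), (m, 16, 3), (p, 9, 26), (u, 14, 30), (v, 26, 10), (y, 15, 6)}
Taking the difference: {(d, 1, 10), (d, 32, 33), (k, 6, 2), (t, 24, 1), (v, 22, 38), (w, 33, 32)}
π_{G, B, F} gives {(1, d, 10), (22, v, 38), (24, t, 1), (32, d, 33), (33, w, 32), (6, k, 2)}.

{(1, d, 10), (22, v, 38), (24, t, 1), (32, d, 33), (33, w, 32), (6, k, 2)}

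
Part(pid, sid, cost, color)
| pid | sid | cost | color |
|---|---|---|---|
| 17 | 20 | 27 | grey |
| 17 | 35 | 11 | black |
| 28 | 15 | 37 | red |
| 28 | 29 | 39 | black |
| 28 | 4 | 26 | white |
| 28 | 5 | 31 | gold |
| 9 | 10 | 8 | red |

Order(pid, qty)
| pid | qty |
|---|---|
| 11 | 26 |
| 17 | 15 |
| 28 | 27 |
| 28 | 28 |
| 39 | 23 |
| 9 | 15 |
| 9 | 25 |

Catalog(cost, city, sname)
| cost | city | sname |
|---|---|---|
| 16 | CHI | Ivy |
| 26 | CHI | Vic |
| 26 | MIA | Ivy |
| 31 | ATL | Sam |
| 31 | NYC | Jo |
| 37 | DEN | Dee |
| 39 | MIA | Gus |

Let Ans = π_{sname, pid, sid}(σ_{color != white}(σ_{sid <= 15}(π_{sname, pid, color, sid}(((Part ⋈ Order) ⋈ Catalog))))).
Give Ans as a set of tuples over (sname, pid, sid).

{(Dee, 28, 15), (Jo, 28, 5), (Sam, 28, 5)}

Joining Part and Order on pid yields {(17, 20, 27, grey, 15), (17, 35, 11, black, 15), (28, 15, 37, red, 27), (28, 15, 37, red, 28), (28, 29, 39, black, 27), (28, 29, 39, black, 28), (28, 4, 26, white, 27), (28, 4, 26, white, 28), (28, 5, 31, gold, 27), (28, 5, 31, gold, 28), (9, 10, 8, red, 15), (9, 10, 8, red, 25)}.
Joining (Part ⋈ Order) and Catalog on cost yields {(28, 15, 37, red, 27, DEN, Dee), (28, 15, 37, red, 28, DEN, Dee), (28, 29, 39, black, 27, MIA, Gus), (28, 29, 39, black, 28, MIA, Gus), (28, 4, 26, white, 27, CHI, Vic), (28, 4, 26, white, 27, MIA, Ivy), (28, 4, 26, white, 28, CHI, Vic), (28, 4, 26, white, 28, MIA, Ivy), (28, 5, 31, gold, 27, ATL, Sam), (28, 5, 31, gold, 27, NYC, Jo), (28, 5, 31, gold, 28, ATL, Sam), (28, 5, 31, gold, 28, NYC, Jo)}.
Projecting to sname, pid, color, sid (6 duplicate(s) eliminated): {(Dee, 28, red, 15), (Gus, 28, black, 29), (Ivy, 28, white, 4), (Jo, 28, gold, 5), (Sam, 28, gold, 5), (Vic, 28, white, 4)}
Filtering on sid <= 15 leaves {(Dee, 28, red, 15), (Ivy, 28, white, 4), (Jo, 28, gold, 5), (Sam, 28, gold, 5), (Vic, 28, white, 4)}.
Filtering on color != white leaves {(Dee, 28, red, 15), (Jo, 28, gold, 5), (Sam, 28, gold, 5)}.
Projecting to sname, pid, sid: {(Dee, 28, 15), (Jo, 28, 5), (Sam, 28, 5)}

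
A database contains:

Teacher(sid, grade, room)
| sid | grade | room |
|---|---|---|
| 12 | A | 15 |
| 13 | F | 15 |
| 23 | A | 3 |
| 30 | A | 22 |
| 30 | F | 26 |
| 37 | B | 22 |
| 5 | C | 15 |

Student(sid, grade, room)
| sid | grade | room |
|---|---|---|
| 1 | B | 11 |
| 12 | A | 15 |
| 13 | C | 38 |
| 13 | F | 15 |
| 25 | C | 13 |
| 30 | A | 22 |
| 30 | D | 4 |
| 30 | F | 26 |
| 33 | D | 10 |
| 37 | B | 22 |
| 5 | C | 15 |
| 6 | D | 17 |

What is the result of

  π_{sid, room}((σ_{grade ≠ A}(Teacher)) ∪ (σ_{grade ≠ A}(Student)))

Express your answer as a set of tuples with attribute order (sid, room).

{(1, 11), (13, 15), (13, 38), (25, 13), (30, 26), (30, 4), (33, 10), (37, 22), (5, 15), (6, 17)}

Selection grade ≠ A: {(13, F, 15), (30, F, 26), (37, B, 22), (5, C, 15)}
Selection grade ≠ A: {(1, B, 11), (13, C, 38), (13, F, 15), (25, C, 13), (30, D, 4), (30, F, 26), (33, D, 10), (37, B, 22), (5, C, 15), (6, D, 17)}
Set union of the two operands is {(1, B, 11), (13, C, 38), (13, F, 15), (25, C, 13), (30, D, 4), (30, F, 26), (33, D, 10), (37, B, 22), (5, C, 15), (6, D, 17)}.
π[sid, room]: project onto (sid, room) → {(1, 11), (13, 15), (13, 38), (25, 13), (30, 26), (30, 4), (33, 10), (37, 22), (5, 15), (6, 17)}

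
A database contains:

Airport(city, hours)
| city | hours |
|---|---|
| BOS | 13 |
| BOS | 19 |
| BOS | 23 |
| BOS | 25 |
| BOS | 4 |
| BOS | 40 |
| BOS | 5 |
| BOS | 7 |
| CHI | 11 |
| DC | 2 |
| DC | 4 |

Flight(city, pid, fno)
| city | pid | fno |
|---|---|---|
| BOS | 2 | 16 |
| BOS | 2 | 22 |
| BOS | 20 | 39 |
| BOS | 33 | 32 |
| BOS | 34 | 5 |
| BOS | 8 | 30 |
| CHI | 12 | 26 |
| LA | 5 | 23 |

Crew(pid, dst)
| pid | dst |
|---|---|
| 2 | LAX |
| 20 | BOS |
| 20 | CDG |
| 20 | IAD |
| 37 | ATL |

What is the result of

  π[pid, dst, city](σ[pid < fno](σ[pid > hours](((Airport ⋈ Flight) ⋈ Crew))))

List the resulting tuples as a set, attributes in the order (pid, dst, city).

{(20, BOS, BOS), (20, CDG, BOS), (20, IAD, BOS)}

Natural join on city: {(BOS, 13, 2, 16), (BOS, 13, 2, 22), (BOS, 13, 20, 39), (BOS, 13, 33, 32), (BOS, 13, 34, 5), (BOS, 13, 8, 30), (BOS, 19, 2, 16), (BOS, 19, 2, 22), (BOS, 19, 20, 39), (BOS, 19, 33, 32), (BOS, 19, 34, 5), (BOS, 19, 8, 30), (BOS, 23, 2, 16), (BOS, 23, 2, 22), (BOS, 23, 20, 39), (BOS, 23, 33, 32), (BOS, 23, 34, 5), (BOS, 23, 8, 30), (BOS, 25, 2, 16), (BOS, 25, 2, 22), (BOS, 25, 20, 39), (BOS, 25, 33, 32), (BOS, 25, 34, 5), (BOS, 25, 8, 30), (BOS, 4, 2, 16), (BOS, 4, 2, 22), (BOS, 4, 20, 39), (BOS, 4, 33, 32), (BOS, 4, 34, 5), (BOS, 4, 8, 30), (BOS, 40, 2, 16), (BOS, 40, 2, 22), (BOS, 40, 20, 39), (BOS, 40, 33, 32), (BOS, 40, 34, 5), (BOS, 40, 8, 30), (BOS, 5, 2, 16), (BOS, 5, 2, 22), (BOS, 5, 20, 39), (BOS, 5, 33, 32), (BOS, 5, 34, 5), (BOS, 5, 8, 30), (BOS, 7, 2, 16), (BOS, 7, 2, 22), (BOS, 7, 20, 39), (BOS, 7, 33, 32), (BOS, 7, 34, 5), (BOS, 7, 8, 30), (CHI, 11, 12, 26)}
Natural join on pid: {(BOS, 13, 2, 16, LAX), (BOS, 13, 2, 22, LAX), (BOS, 13, 20, 39, BOS), (BOS, 13, 20, 39, CDG), (BOS, 13, 20, 39, IAD), (BOS, 19, 2, 16, LAX), (BOS, 19, 2, 22, LAX), (BOS, 19, 20, 39, BOS), (BOS, 19, 20, 39, CDG), (BOS, 19, 20, 39, IAD), (BOS, 23, 2, 16, LAX), (BOS, 23, 2, 22, LAX), (BOS, 23, 20, 39, BOS), (BOS, 23, 20, 39, CDG), (BOS, 23, 20, 39, IAD), (BOS, 25, 2, 16, LAX), (BOS, 25, 2, 22, LAX), (BOS, 25, 20, 39, BOS), (BOS, 25, 20, 39, CDG), (BOS, 25, 20, 39, IAD), (BOS, 4, 2, 16, LAX), (BOS, 4, 2, 22, LAX), (BOS, 4, 20, 39, BOS), (BOS, 4, 20, 39, CDG), (BOS, 4, 20, 39, IAD), (BOS, 40, 2, 16, LAX), (BOS, 40, 2, 22, LAX), (BOS, 40, 20, 39, BOS), (BOS, 40, 20, 39, CDG), (BOS, 40, 20, 39, IAD), (BOS, 5, 2, 16, LAX), (BOS, 5, 2, 22, LAX), (BOS, 5, 20, 39, BOS), (BOS, 5, 20, 39, CDG), (BOS, 5, 20, 39, IAD), (BOS, 7, 2, 16, LAX), (BOS, 7, 2, 22, LAX), (BOS, 7, 20, 39, BOS), (BOS, 7, 20, 39, CDG), (BOS, 7, 20, 39, IAD)}
Filtering on pid > hours leaves {(BOS, 13, 20, 39, BOS), (BOS, 13, 20, 39, CDG), (BOS, 13, 20, 39, IAD), (BOS, 19, 20, 39, BOS), (BOS, 19, 20, 39, CDG), (BOS, 19, 20, 39, IAD), (BOS, 4, 20, 39, BOS), (BOS, 4, 20, 39, CDG), (BOS, 4, 20, 39, IAD), (BOS, 5, 20, 39, BOS), (BOS, 5, 20, 39, CDG), (BOS, 5, 20, 39, IAD), (BOS, 7, 20, 39, BOS), (BOS, 7, 20, 39, CDG), (BOS, 7, 20, 39, IAD)}.
Filtering on pid < fno leaves {(BOS, 13, 20, 39, BOS), (BOS, 13, 20, 39, CDG), (BOS, 13, 20, 39, IAD), (BOS, 19, 20, 39, BOS), (BOS, 19, 20, 39, CDG), (BOS, 19, 20, 39, IAD), (BOS, 4, 20, 39, BOS), (BOS, 4, 20, 39, CDG), (BOS, 4, 20, 39, IAD), (BOS, 5, 20, 39, BOS), (BOS, 5, 20, 39, CDG), (BOS, 5, 20, 39, IAD), (BOS, 7, 20, 39, BOS), (BOS, 7, 20, 39, CDG), (BOS, 7, 20, 39, IAD)}.
π[pid, dst, city]: project onto (pid, dst, city) (12 duplicate(s) eliminated) → {(20, BOS, BOS), (20, CDG, BOS), (20, IAD, BOS)}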